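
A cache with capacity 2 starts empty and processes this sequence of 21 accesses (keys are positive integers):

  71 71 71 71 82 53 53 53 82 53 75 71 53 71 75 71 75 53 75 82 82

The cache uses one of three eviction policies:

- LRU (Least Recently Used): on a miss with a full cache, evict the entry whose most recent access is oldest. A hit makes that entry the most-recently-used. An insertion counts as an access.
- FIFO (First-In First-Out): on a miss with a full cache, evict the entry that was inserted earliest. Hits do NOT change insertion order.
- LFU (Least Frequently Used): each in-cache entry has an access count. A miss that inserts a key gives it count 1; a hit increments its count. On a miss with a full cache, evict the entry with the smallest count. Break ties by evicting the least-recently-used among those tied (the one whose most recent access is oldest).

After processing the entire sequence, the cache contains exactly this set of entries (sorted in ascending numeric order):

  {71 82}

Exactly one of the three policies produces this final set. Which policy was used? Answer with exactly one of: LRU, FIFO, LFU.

Answer: LFU

Derivation:
Simulating under each policy and comparing final sets:
  LRU: final set = {75 82} -> differs
  FIFO: final set = {75 82} -> differs
  LFU: final set = {71 82} -> MATCHES target
Only LFU produces the target set.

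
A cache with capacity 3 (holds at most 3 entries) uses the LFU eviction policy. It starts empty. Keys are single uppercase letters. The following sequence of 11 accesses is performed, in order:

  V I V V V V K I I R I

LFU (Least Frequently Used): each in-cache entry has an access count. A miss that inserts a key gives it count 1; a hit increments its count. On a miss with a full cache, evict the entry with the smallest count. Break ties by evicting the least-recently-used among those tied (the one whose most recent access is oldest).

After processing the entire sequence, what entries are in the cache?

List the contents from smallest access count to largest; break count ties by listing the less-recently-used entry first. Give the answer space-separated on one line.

LFU simulation (capacity=3):
  1. access V: MISS. Cache: [V(c=1)]
  2. access I: MISS. Cache: [V(c=1) I(c=1)]
  3. access V: HIT, count now 2. Cache: [I(c=1) V(c=2)]
  4. access V: HIT, count now 3. Cache: [I(c=1) V(c=3)]
  5. access V: HIT, count now 4. Cache: [I(c=1) V(c=4)]
  6. access V: HIT, count now 5. Cache: [I(c=1) V(c=5)]
  7. access K: MISS. Cache: [I(c=1) K(c=1) V(c=5)]
  8. access I: HIT, count now 2. Cache: [K(c=1) I(c=2) V(c=5)]
  9. access I: HIT, count now 3. Cache: [K(c=1) I(c=3) V(c=5)]
  10. access R: MISS, evict K(c=1). Cache: [R(c=1) I(c=3) V(c=5)]
  11. access I: HIT, count now 4. Cache: [R(c=1) I(c=4) V(c=5)]
Total: 7 hits, 4 misses, 1 evictions

Answer: R I V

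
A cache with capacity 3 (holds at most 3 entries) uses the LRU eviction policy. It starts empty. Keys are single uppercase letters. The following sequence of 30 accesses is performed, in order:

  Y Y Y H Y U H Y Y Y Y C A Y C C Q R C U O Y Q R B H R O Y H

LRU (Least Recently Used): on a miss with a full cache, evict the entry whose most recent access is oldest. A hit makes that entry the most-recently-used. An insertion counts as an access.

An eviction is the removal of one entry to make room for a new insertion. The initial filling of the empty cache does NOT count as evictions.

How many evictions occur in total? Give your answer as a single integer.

Answer: 14

Derivation:
LRU simulation (capacity=3):
  1. access Y: MISS. Cache (LRU->MRU): [Y]
  2. access Y: HIT. Cache (LRU->MRU): [Y]
  3. access Y: HIT. Cache (LRU->MRU): [Y]
  4. access H: MISS. Cache (LRU->MRU): [Y H]
  5. access Y: HIT. Cache (LRU->MRU): [H Y]
  6. access U: MISS. Cache (LRU->MRU): [H Y U]
  7. access H: HIT. Cache (LRU->MRU): [Y U H]
  8. access Y: HIT. Cache (LRU->MRU): [U H Y]
  9. access Y: HIT. Cache (LRU->MRU): [U H Y]
  10. access Y: HIT. Cache (LRU->MRU): [U H Y]
  11. access Y: HIT. Cache (LRU->MRU): [U H Y]
  12. access C: MISS, evict U. Cache (LRU->MRU): [H Y C]
  13. access A: MISS, evict H. Cache (LRU->MRU): [Y C A]
  14. access Y: HIT. Cache (LRU->MRU): [C A Y]
  15. access C: HIT. Cache (LRU->MRU): [A Y C]
  16. access C: HIT. Cache (LRU->MRU): [A Y C]
  17. access Q: MISS, evict A. Cache (LRU->MRU): [Y C Q]
  18. access R: MISS, evict Y. Cache (LRU->MRU): [C Q R]
  19. access C: HIT. Cache (LRU->MRU): [Q R C]
  20. access U: MISS, evict Q. Cache (LRU->MRU): [R C U]
  21. access O: MISS, evict R. Cache (LRU->MRU): [C U O]
  22. access Y: MISS, evict C. Cache (LRU->MRU): [U O Y]
  23. access Q: MISS, evict U. Cache (LRU->MRU): [O Y Q]
  24. access R: MISS, evict O. Cache (LRU->MRU): [Y Q R]
  25. access B: MISS, evict Y. Cache (LRU->MRU): [Q R B]
  26. access H: MISS, evict Q. Cache (LRU->MRU): [R B H]
  27. access R: HIT. Cache (LRU->MRU): [B H R]
  28. access O: MISS, evict B. Cache (LRU->MRU): [H R O]
  29. access Y: MISS, evict H. Cache (LRU->MRU): [R O Y]
  30. access H: MISS, evict R. Cache (LRU->MRU): [O Y H]
Total: 13 hits, 17 misses, 14 evictions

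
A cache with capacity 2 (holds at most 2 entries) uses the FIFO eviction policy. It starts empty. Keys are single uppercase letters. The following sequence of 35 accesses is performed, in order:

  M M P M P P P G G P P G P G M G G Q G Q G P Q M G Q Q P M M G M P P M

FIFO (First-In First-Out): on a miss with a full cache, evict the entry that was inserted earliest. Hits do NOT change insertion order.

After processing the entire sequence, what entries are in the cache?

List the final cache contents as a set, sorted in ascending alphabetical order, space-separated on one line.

FIFO simulation (capacity=2):
  1. access M: MISS. Cache (old->new): [M]
  2. access M: HIT. Cache (old->new): [M]
  3. access P: MISS. Cache (old->new): [M P]
  4. access M: HIT. Cache (old->new): [M P]
  5. access P: HIT. Cache (old->new): [M P]
  6. access P: HIT. Cache (old->new): [M P]
  7. access P: HIT. Cache (old->new): [M P]
  8. access G: MISS, evict M. Cache (old->new): [P G]
  9. access G: HIT. Cache (old->new): [P G]
  10. access P: HIT. Cache (old->new): [P G]
  11. access P: HIT. Cache (old->new): [P G]
  12. access G: HIT. Cache (old->new): [P G]
  13. access P: HIT. Cache (old->new): [P G]
  14. access G: HIT. Cache (old->new): [P G]
  15. access M: MISS, evict P. Cache (old->new): [G M]
  16. access G: HIT. Cache (old->new): [G M]
  17. access G: HIT. Cache (old->new): [G M]
  18. access Q: MISS, evict G. Cache (old->new): [M Q]
  19. access G: MISS, evict M. Cache (old->new): [Q G]
  20. access Q: HIT. Cache (old->new): [Q G]
  21. access G: HIT. Cache (old->new): [Q G]
  22. access P: MISS, evict Q. Cache (old->new): [G P]
  23. access Q: MISS, evict G. Cache (old->new): [P Q]
  24. access M: MISS, evict P. Cache (old->new): [Q M]
  25. access G: MISS, evict Q. Cache (old->new): [M G]
  26. access Q: MISS, evict M. Cache (old->new): [G Q]
  27. access Q: HIT. Cache (old->new): [G Q]
  28. access P: MISS, evict G. Cache (old->new): [Q P]
  29. access M: MISS, evict Q. Cache (old->new): [P M]
  30. access M: HIT. Cache (old->new): [P M]
  31. access G: MISS, evict P. Cache (old->new): [M G]
  32. access M: HIT. Cache (old->new): [M G]
  33. access P: MISS, evict M. Cache (old->new): [G P]
  34. access P: HIT. Cache (old->new): [G P]
  35. access M: MISS, evict G. Cache (old->new): [P M]
Total: 19 hits, 16 misses, 14 evictions

Answer: M P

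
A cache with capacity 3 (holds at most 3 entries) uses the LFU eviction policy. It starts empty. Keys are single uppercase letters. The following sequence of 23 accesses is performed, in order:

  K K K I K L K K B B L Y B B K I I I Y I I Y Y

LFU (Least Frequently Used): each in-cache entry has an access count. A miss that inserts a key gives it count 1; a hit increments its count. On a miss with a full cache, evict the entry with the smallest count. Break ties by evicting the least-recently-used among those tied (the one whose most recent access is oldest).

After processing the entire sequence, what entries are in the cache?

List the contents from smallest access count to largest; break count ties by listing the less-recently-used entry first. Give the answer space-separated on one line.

Answer: Y I K

Derivation:
LFU simulation (capacity=3):
  1. access K: MISS. Cache: [K(c=1)]
  2. access K: HIT, count now 2. Cache: [K(c=2)]
  3. access K: HIT, count now 3. Cache: [K(c=3)]
  4. access I: MISS. Cache: [I(c=1) K(c=3)]
  5. access K: HIT, count now 4. Cache: [I(c=1) K(c=4)]
  6. access L: MISS. Cache: [I(c=1) L(c=1) K(c=4)]
  7. access K: HIT, count now 5. Cache: [I(c=1) L(c=1) K(c=5)]
  8. access K: HIT, count now 6. Cache: [I(c=1) L(c=1) K(c=6)]
  9. access B: MISS, evict I(c=1). Cache: [L(c=1) B(c=1) K(c=6)]
  10. access B: HIT, count now 2. Cache: [L(c=1) B(c=2) K(c=6)]
  11. access L: HIT, count now 2. Cache: [B(c=2) L(c=2) K(c=6)]
  12. access Y: MISS, evict B(c=2). Cache: [Y(c=1) L(c=2) K(c=6)]
  13. access B: MISS, evict Y(c=1). Cache: [B(c=1) L(c=2) K(c=6)]
  14. access B: HIT, count now 2. Cache: [L(c=2) B(c=2) K(c=6)]
  15. access K: HIT, count now 7. Cache: [L(c=2) B(c=2) K(c=7)]
  16. access I: MISS, evict L(c=2). Cache: [I(c=1) B(c=2) K(c=7)]
  17. access I: HIT, count now 2. Cache: [B(c=2) I(c=2) K(c=7)]
  18. access I: HIT, count now 3. Cache: [B(c=2) I(c=3) K(c=7)]
  19. access Y: MISS, evict B(c=2). Cache: [Y(c=1) I(c=3) K(c=7)]
  20. access I: HIT, count now 4. Cache: [Y(c=1) I(c=4) K(c=7)]
  21. access I: HIT, count now 5. Cache: [Y(c=1) I(c=5) K(c=7)]
  22. access Y: HIT, count now 2. Cache: [Y(c=2) I(c=5) K(c=7)]
  23. access Y: HIT, count now 3. Cache: [Y(c=3) I(c=5) K(c=7)]
Total: 15 hits, 8 misses, 5 evictions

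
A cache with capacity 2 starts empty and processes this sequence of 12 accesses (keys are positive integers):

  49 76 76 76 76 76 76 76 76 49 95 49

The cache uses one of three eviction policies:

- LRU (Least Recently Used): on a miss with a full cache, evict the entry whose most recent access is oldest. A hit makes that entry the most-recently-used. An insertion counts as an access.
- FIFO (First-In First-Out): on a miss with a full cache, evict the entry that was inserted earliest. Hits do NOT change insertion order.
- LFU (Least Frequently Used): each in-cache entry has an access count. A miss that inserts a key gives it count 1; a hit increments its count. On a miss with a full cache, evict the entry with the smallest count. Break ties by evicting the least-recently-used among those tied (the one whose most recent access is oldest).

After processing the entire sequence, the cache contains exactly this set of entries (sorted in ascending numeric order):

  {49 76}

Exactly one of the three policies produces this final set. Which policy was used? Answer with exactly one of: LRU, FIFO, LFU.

Simulating under each policy and comparing final sets:
  LRU: final set = {49 95} -> differs
  FIFO: final set = {49 95} -> differs
  LFU: final set = {49 76} -> MATCHES target
Only LFU produces the target set.

Answer: LFU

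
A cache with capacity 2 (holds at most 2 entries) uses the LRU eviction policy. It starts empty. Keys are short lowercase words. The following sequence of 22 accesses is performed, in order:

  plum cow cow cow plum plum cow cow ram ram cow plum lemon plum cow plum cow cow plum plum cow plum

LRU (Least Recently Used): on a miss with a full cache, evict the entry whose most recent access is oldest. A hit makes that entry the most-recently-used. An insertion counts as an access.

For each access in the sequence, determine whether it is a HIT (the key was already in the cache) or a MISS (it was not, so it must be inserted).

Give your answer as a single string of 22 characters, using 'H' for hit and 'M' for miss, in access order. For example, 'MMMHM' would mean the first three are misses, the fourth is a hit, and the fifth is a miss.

LRU simulation (capacity=2):
  1. access plum: MISS. Cache (LRU->MRU): [plum]
  2. access cow: MISS. Cache (LRU->MRU): [plum cow]
  3. access cow: HIT. Cache (LRU->MRU): [plum cow]
  4. access cow: HIT. Cache (LRU->MRU): [plum cow]
  5. access plum: HIT. Cache (LRU->MRU): [cow plum]
  6. access plum: HIT. Cache (LRU->MRU): [cow plum]
  7. access cow: HIT. Cache (LRU->MRU): [plum cow]
  8. access cow: HIT. Cache (LRU->MRU): [plum cow]
  9. access ram: MISS, evict plum. Cache (LRU->MRU): [cow ram]
  10. access ram: HIT. Cache (LRU->MRU): [cow ram]
  11. access cow: HIT. Cache (LRU->MRU): [ram cow]
  12. access plum: MISS, evict ram. Cache (LRU->MRU): [cow plum]
  13. access lemon: MISS, evict cow. Cache (LRU->MRU): [plum lemon]
  14. access plum: HIT. Cache (LRU->MRU): [lemon plum]
  15. access cow: MISS, evict lemon. Cache (LRU->MRU): [plum cow]
  16. access plum: HIT. Cache (LRU->MRU): [cow plum]
  17. access cow: HIT. Cache (LRU->MRU): [plum cow]
  18. access cow: HIT. Cache (LRU->MRU): [plum cow]
  19. access plum: HIT. Cache (LRU->MRU): [cow plum]
  20. access plum: HIT. Cache (LRU->MRU): [cow plum]
  21. access cow: HIT. Cache (LRU->MRU): [plum cow]
  22. access plum: HIT. Cache (LRU->MRU): [cow plum]
Total: 16 hits, 6 misses, 4 evictions

Answer: MMHHHHHHMHHMMHMHHHHHHH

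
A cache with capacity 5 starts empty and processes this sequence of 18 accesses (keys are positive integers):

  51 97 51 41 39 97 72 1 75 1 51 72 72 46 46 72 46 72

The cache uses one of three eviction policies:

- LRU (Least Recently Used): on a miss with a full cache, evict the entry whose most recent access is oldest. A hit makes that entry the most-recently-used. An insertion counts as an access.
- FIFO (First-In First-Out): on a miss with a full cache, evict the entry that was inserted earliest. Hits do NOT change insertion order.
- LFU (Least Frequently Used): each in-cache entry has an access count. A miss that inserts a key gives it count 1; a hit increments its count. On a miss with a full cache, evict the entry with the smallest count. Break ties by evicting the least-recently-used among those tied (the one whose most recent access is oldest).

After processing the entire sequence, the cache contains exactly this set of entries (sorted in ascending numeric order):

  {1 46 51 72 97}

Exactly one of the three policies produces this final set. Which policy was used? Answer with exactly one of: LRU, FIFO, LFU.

Answer: LFU

Derivation:
Simulating under each policy and comparing final sets:
  LRU: final set = {1 46 51 72 75} -> differs
  FIFO: final set = {1 46 51 72 75} -> differs
  LFU: final set = {1 46 51 72 97} -> MATCHES target
Only LFU produces the target set.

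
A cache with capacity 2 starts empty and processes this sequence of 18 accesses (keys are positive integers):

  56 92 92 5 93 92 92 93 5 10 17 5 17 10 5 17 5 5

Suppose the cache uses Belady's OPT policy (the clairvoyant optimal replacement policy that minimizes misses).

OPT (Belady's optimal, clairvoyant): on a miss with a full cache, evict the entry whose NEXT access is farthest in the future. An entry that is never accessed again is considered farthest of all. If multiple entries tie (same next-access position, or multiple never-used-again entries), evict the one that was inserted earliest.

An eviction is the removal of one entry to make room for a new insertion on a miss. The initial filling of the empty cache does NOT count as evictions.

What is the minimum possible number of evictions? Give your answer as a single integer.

OPT (Belady) simulation (capacity=2):
  1. access 56: MISS. Cache: [56]
  2. access 92: MISS. Cache: [56 92]
  3. access 92: HIT. Next use of 92: step 6. Cache: [56 92]
  4. access 5: MISS, evict 56 (next use: never). Cache: [92 5]
  5. access 93: MISS, evict 5 (next use: step 9). Cache: [92 93]
  6. access 92: HIT. Next use of 92: step 7. Cache: [92 93]
  7. access 92: HIT. Next use of 92: never. Cache: [92 93]
  8. access 93: HIT. Next use of 93: never. Cache: [92 93]
  9. access 5: MISS, evict 92 (next use: never). Cache: [93 5]
  10. access 10: MISS, evict 93 (next use: never). Cache: [5 10]
  11. access 17: MISS, evict 10 (next use: step 14). Cache: [5 17]
  12. access 5: HIT. Next use of 5: step 15. Cache: [5 17]
  13. access 17: HIT. Next use of 17: step 16. Cache: [5 17]
  14. access 10: MISS, evict 17 (next use: step 16). Cache: [5 10]
  15. access 5: HIT. Next use of 5: step 17. Cache: [5 10]
  16. access 17: MISS, evict 10 (next use: never). Cache: [5 17]
  17. access 5: HIT. Next use of 5: step 18. Cache: [5 17]
  18. access 5: HIT. Next use of 5: never. Cache: [5 17]
Total: 9 hits, 9 misses, 7 evictions

Answer: 7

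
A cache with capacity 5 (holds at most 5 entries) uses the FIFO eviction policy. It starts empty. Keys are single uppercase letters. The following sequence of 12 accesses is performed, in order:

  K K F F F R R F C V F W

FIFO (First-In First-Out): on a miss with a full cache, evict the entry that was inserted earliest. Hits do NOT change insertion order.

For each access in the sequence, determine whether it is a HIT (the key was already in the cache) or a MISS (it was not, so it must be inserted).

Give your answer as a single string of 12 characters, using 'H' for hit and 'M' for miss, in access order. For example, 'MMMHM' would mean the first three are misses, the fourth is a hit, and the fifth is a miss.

FIFO simulation (capacity=5):
  1. access K: MISS. Cache (old->new): [K]
  2. access K: HIT. Cache (old->new): [K]
  3. access F: MISS. Cache (old->new): [K F]
  4. access F: HIT. Cache (old->new): [K F]
  5. access F: HIT. Cache (old->new): [K F]
  6. access R: MISS. Cache (old->new): [K F R]
  7. access R: HIT. Cache (old->new): [K F R]
  8. access F: HIT. Cache (old->new): [K F R]
  9. access C: MISS. Cache (old->new): [K F R C]
  10. access V: MISS. Cache (old->new): [K F R C V]
  11. access F: HIT. Cache (old->new): [K F R C V]
  12. access W: MISS, evict K. Cache (old->new): [F R C V W]
Total: 6 hits, 6 misses, 1 evictions

Answer: MHMHHMHHMMHM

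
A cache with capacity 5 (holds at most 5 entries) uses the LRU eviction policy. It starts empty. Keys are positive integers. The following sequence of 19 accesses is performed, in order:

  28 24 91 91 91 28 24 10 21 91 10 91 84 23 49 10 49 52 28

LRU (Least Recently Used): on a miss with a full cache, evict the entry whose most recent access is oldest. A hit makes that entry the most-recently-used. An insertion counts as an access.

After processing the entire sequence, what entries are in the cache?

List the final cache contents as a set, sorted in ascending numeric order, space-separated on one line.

Answer: 10 23 28 49 52

Derivation:
LRU simulation (capacity=5):
  1. access 28: MISS. Cache (LRU->MRU): [28]
  2. access 24: MISS. Cache (LRU->MRU): [28 24]
  3. access 91: MISS. Cache (LRU->MRU): [28 24 91]
  4. access 91: HIT. Cache (LRU->MRU): [28 24 91]
  5. access 91: HIT. Cache (LRU->MRU): [28 24 91]
  6. access 28: HIT. Cache (LRU->MRU): [24 91 28]
  7. access 24: HIT. Cache (LRU->MRU): [91 28 24]
  8. access 10: MISS. Cache (LRU->MRU): [91 28 24 10]
  9. access 21: MISS. Cache (LRU->MRU): [91 28 24 10 21]
  10. access 91: HIT. Cache (LRU->MRU): [28 24 10 21 91]
  11. access 10: HIT. Cache (LRU->MRU): [28 24 21 91 10]
  12. access 91: HIT. Cache (LRU->MRU): [28 24 21 10 91]
  13. access 84: MISS, evict 28. Cache (LRU->MRU): [24 21 10 91 84]
  14. access 23: MISS, evict 24. Cache (LRU->MRU): [21 10 91 84 23]
  15. access 49: MISS, evict 21. Cache (LRU->MRU): [10 91 84 23 49]
  16. access 10: HIT. Cache (LRU->MRU): [91 84 23 49 10]
  17. access 49: HIT. Cache (LRU->MRU): [91 84 23 10 49]
  18. access 52: MISS, evict 91. Cache (LRU->MRU): [84 23 10 49 52]
  19. access 28: MISS, evict 84. Cache (LRU->MRU): [23 10 49 52 28]
Total: 9 hits, 10 misses, 5 evictions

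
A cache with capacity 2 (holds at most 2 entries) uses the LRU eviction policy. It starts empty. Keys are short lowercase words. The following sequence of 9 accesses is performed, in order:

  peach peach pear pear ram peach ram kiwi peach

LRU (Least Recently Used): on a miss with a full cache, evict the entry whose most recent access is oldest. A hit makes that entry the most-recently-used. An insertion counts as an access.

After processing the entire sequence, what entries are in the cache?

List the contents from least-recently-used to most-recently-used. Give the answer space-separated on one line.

LRU simulation (capacity=2):
  1. access peach: MISS. Cache (LRU->MRU): [peach]
  2. access peach: HIT. Cache (LRU->MRU): [peach]
  3. access pear: MISS. Cache (LRU->MRU): [peach pear]
  4. access pear: HIT. Cache (LRU->MRU): [peach pear]
  5. access ram: MISS, evict peach. Cache (LRU->MRU): [pear ram]
  6. access peach: MISS, evict pear. Cache (LRU->MRU): [ram peach]
  7. access ram: HIT. Cache (LRU->MRU): [peach ram]
  8. access kiwi: MISS, evict peach. Cache (LRU->MRU): [ram kiwi]
  9. access peach: MISS, evict ram. Cache (LRU->MRU): [kiwi peach]
Total: 3 hits, 6 misses, 4 evictions

Answer: kiwi peach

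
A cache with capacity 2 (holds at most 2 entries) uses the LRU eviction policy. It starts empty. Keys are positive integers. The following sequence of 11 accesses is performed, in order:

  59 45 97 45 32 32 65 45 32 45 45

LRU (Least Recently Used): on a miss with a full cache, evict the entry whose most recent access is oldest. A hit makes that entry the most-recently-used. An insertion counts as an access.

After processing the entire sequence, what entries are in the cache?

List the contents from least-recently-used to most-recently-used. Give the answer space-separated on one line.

LRU simulation (capacity=2):
  1. access 59: MISS. Cache (LRU->MRU): [59]
  2. access 45: MISS. Cache (LRU->MRU): [59 45]
  3. access 97: MISS, evict 59. Cache (LRU->MRU): [45 97]
  4. access 45: HIT. Cache (LRU->MRU): [97 45]
  5. access 32: MISS, evict 97. Cache (LRU->MRU): [45 32]
  6. access 32: HIT. Cache (LRU->MRU): [45 32]
  7. access 65: MISS, evict 45. Cache (LRU->MRU): [32 65]
  8. access 45: MISS, evict 32. Cache (LRU->MRU): [65 45]
  9. access 32: MISS, evict 65. Cache (LRU->MRU): [45 32]
  10. access 45: HIT. Cache (LRU->MRU): [32 45]
  11. access 45: HIT. Cache (LRU->MRU): [32 45]
Total: 4 hits, 7 misses, 5 evictions

Answer: 32 45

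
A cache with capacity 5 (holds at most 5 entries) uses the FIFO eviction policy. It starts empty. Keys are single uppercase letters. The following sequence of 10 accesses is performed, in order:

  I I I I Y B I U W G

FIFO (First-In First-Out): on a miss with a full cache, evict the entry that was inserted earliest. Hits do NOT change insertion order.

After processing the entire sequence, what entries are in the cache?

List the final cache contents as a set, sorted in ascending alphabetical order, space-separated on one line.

Answer: B G U W Y

Derivation:
FIFO simulation (capacity=5):
  1. access I: MISS. Cache (old->new): [I]
  2. access I: HIT. Cache (old->new): [I]
  3. access I: HIT. Cache (old->new): [I]
  4. access I: HIT. Cache (old->new): [I]
  5. access Y: MISS. Cache (old->new): [I Y]
  6. access B: MISS. Cache (old->new): [I Y B]
  7. access I: HIT. Cache (old->new): [I Y B]
  8. access U: MISS. Cache (old->new): [I Y B U]
  9. access W: MISS. Cache (old->new): [I Y B U W]
  10. access G: MISS, evict I. Cache (old->new): [Y B U W G]
Total: 4 hits, 6 misses, 1 evictions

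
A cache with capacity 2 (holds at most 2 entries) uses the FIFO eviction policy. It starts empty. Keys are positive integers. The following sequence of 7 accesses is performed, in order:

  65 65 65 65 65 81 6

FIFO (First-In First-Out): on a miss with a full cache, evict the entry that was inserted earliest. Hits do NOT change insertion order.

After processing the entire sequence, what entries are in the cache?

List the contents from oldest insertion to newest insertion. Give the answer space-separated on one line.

FIFO simulation (capacity=2):
  1. access 65: MISS. Cache (old->new): [65]
  2. access 65: HIT. Cache (old->new): [65]
  3. access 65: HIT. Cache (old->new): [65]
  4. access 65: HIT. Cache (old->new): [65]
  5. access 65: HIT. Cache (old->new): [65]
  6. access 81: MISS. Cache (old->new): [65 81]
  7. access 6: MISS, evict 65. Cache (old->new): [81 6]
Total: 4 hits, 3 misses, 1 evictions

Answer: 81 6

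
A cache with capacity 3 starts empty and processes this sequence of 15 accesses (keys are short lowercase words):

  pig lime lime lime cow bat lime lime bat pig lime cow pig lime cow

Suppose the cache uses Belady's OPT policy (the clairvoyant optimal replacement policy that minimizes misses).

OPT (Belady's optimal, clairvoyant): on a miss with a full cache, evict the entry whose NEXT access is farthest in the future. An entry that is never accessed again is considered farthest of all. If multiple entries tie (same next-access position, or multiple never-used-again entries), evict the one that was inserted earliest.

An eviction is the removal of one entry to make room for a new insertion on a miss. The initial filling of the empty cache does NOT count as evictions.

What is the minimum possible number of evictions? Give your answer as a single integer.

Answer: 2

Derivation:
OPT (Belady) simulation (capacity=3):
  1. access pig: MISS. Cache: [pig]
  2. access lime: MISS. Cache: [pig lime]
  3. access lime: HIT. Next use of lime: step 4. Cache: [pig lime]
  4. access lime: HIT. Next use of lime: step 7. Cache: [pig lime]
  5. access cow: MISS. Cache: [pig lime cow]
  6. access bat: MISS, evict cow (next use: step 12). Cache: [pig lime bat]
  7. access lime: HIT. Next use of lime: step 8. Cache: [pig lime bat]
  8. access lime: HIT. Next use of lime: step 11. Cache: [pig lime bat]
  9. access bat: HIT. Next use of bat: never. Cache: [pig lime bat]
  10. access pig: HIT. Next use of pig: step 13. Cache: [pig lime bat]
  11. access lime: HIT. Next use of lime: step 14. Cache: [pig lime bat]
  12. access cow: MISS, evict bat (next use: never). Cache: [pig lime cow]
  13. access pig: HIT. Next use of pig: never. Cache: [pig lime cow]
  14. access lime: HIT. Next use of lime: never. Cache: [pig lime cow]
  15. access cow: HIT. Next use of cow: never. Cache: [pig lime cow]
Total: 10 hits, 5 misses, 2 evictions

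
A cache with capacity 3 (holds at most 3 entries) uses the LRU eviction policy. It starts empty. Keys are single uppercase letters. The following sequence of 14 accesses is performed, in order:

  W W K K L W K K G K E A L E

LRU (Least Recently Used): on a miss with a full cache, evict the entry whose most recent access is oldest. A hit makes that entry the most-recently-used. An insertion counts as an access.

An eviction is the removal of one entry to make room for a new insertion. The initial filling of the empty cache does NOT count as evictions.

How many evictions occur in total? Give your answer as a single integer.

LRU simulation (capacity=3):
  1. access W: MISS. Cache (LRU->MRU): [W]
  2. access W: HIT. Cache (LRU->MRU): [W]
  3. access K: MISS. Cache (LRU->MRU): [W K]
  4. access K: HIT. Cache (LRU->MRU): [W K]
  5. access L: MISS. Cache (LRU->MRU): [W K L]
  6. access W: HIT. Cache (LRU->MRU): [K L W]
  7. access K: HIT. Cache (LRU->MRU): [L W K]
  8. access K: HIT. Cache (LRU->MRU): [L W K]
  9. access G: MISS, evict L. Cache (LRU->MRU): [W K G]
  10. access K: HIT. Cache (LRU->MRU): [W G K]
  11. access E: MISS, evict W. Cache (LRU->MRU): [G K E]
  12. access A: MISS, evict G. Cache (LRU->MRU): [K E A]
  13. access L: MISS, evict K. Cache (LRU->MRU): [E A L]
  14. access E: HIT. Cache (LRU->MRU): [A L E]
Total: 7 hits, 7 misses, 4 evictions

Answer: 4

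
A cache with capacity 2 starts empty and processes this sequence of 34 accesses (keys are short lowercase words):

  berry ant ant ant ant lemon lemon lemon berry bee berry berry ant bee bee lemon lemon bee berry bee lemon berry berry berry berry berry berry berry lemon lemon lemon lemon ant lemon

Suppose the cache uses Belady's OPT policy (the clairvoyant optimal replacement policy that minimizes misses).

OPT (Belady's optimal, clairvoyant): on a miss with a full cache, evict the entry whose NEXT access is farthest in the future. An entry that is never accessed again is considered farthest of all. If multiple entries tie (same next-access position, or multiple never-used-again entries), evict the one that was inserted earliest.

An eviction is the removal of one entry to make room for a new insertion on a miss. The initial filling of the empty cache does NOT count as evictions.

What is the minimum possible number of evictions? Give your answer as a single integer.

OPT (Belady) simulation (capacity=2):
  1. access berry: MISS. Cache: [berry]
  2. access ant: MISS. Cache: [berry ant]
  3. access ant: HIT. Next use of ant: step 4. Cache: [berry ant]
  4. access ant: HIT. Next use of ant: step 5. Cache: [berry ant]
  5. access ant: HIT. Next use of ant: step 13. Cache: [berry ant]
  6. access lemon: MISS, evict ant (next use: step 13). Cache: [berry lemon]
  7. access lemon: HIT. Next use of lemon: step 8. Cache: [berry lemon]
  8. access lemon: HIT. Next use of lemon: step 16. Cache: [berry lemon]
  9. access berry: HIT. Next use of berry: step 11. Cache: [berry lemon]
  10. access bee: MISS, evict lemon (next use: step 16). Cache: [berry bee]
  11. access berry: HIT. Next use of berry: step 12. Cache: [berry bee]
  12. access berry: HIT. Next use of berry: step 19. Cache: [berry bee]
  13. access ant: MISS, evict berry (next use: step 19). Cache: [bee ant]
  14. access bee: HIT. Next use of bee: step 15. Cache: [bee ant]
  15. access bee: HIT. Next use of bee: step 18. Cache: [bee ant]
  16. access lemon: MISS, evict ant (next use: step 33). Cache: [bee lemon]
  17. access lemon: HIT. Next use of lemon: step 21. Cache: [bee lemon]
  18. access bee: HIT. Next use of bee: step 20. Cache: [bee lemon]
  19. access berry: MISS, evict lemon (next use: step 21). Cache: [bee berry]
  20. access bee: HIT. Next use of bee: never. Cache: [bee berry]
  21. access lemon: MISS, evict bee (next use: never). Cache: [berry lemon]
  22. access berry: HIT. Next use of berry: step 23. Cache: [berry lemon]
  23. access berry: HIT. Next use of berry: step 24. Cache: [berry lemon]
  24. access berry: HIT. Next use of berry: step 25. Cache: [berry lemon]
  25. access berry: HIT. Next use of berry: step 26. Cache: [berry lemon]
  26. access berry: HIT. Next use of berry: step 27. Cache: [berry lemon]
  27. access berry: HIT. Next use of berry: step 28. Cache: [berry lemon]
  28. access berry: HIT. Next use of berry: never. Cache: [berry lemon]
  29. access lemon: HIT. Next use of lemon: step 30. Cache: [berry lemon]
  30. access lemon: HIT. Next use of lemon: step 31. Cache: [berry lemon]
  31. access lemon: HIT. Next use of lemon: step 32. Cache: [berry lemon]
  32. access lemon: HIT. Next use of lemon: step 34. Cache: [berry lemon]
  33. access ant: MISS, evict berry (next use: never). Cache: [lemon ant]
  34. access lemon: HIT. Next use of lemon: never. Cache: [lemon ant]
Total: 25 hits, 9 misses, 7 evictions

Answer: 7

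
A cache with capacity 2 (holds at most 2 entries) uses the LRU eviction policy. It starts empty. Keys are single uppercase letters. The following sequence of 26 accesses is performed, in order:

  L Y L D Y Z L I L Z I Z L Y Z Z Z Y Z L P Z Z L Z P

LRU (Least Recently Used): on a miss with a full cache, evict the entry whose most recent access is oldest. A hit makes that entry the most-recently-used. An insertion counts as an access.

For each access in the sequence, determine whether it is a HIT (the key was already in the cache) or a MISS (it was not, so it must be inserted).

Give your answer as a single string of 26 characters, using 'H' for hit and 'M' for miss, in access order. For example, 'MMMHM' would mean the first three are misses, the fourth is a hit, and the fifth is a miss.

Answer: MMHMMMMMHMMHMMMHHHHMMMHMHM

Derivation:
LRU simulation (capacity=2):
  1. access L: MISS. Cache (LRU->MRU): [L]
  2. access Y: MISS. Cache (LRU->MRU): [L Y]
  3. access L: HIT. Cache (LRU->MRU): [Y L]
  4. access D: MISS, evict Y. Cache (LRU->MRU): [L D]
  5. access Y: MISS, evict L. Cache (LRU->MRU): [D Y]
  6. access Z: MISS, evict D. Cache (LRU->MRU): [Y Z]
  7. access L: MISS, evict Y. Cache (LRU->MRU): [Z L]
  8. access I: MISS, evict Z. Cache (LRU->MRU): [L I]
  9. access L: HIT. Cache (LRU->MRU): [I L]
  10. access Z: MISS, evict I. Cache (LRU->MRU): [L Z]
  11. access I: MISS, evict L. Cache (LRU->MRU): [Z I]
  12. access Z: HIT. Cache (LRU->MRU): [I Z]
  13. access L: MISS, evict I. Cache (LRU->MRU): [Z L]
  14. access Y: MISS, evict Z. Cache (LRU->MRU): [L Y]
  15. access Z: MISS, evict L. Cache (LRU->MRU): [Y Z]
  16. access Z: HIT. Cache (LRU->MRU): [Y Z]
  17. access Z: HIT. Cache (LRU->MRU): [Y Z]
  18. access Y: HIT. Cache (LRU->MRU): [Z Y]
  19. access Z: HIT. Cache (LRU->MRU): [Y Z]
  20. access L: MISS, evict Y. Cache (LRU->MRU): [Z L]
  21. access P: MISS, evict Z. Cache (LRU->MRU): [L P]
  22. access Z: MISS, evict L. Cache (LRU->MRU): [P Z]
  23. access Z: HIT. Cache (LRU->MRU): [P Z]
  24. access L: MISS, evict P. Cache (LRU->MRU): [Z L]
  25. access Z: HIT. Cache (LRU->MRU): [L Z]
  26. access P: MISS, evict L. Cache (LRU->MRU): [Z P]
Total: 9 hits, 17 misses, 15 evictions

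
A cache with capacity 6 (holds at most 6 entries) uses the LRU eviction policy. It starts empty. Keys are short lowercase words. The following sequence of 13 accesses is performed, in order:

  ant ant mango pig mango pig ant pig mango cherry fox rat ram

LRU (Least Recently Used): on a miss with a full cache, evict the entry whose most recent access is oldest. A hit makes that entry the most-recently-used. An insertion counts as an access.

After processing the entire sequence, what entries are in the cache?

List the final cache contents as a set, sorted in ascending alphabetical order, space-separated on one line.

LRU simulation (capacity=6):
  1. access ant: MISS. Cache (LRU->MRU): [ant]
  2. access ant: HIT. Cache (LRU->MRU): [ant]
  3. access mango: MISS. Cache (LRU->MRU): [ant mango]
  4. access pig: MISS. Cache (LRU->MRU): [ant mango pig]
  5. access mango: HIT. Cache (LRU->MRU): [ant pig mango]
  6. access pig: HIT. Cache (LRU->MRU): [ant mango pig]
  7. access ant: HIT. Cache (LRU->MRU): [mango pig ant]
  8. access pig: HIT. Cache (LRU->MRU): [mango ant pig]
  9. access mango: HIT. Cache (LRU->MRU): [ant pig mango]
  10. access cherry: MISS. Cache (LRU->MRU): [ant pig mango cherry]
  11. access fox: MISS. Cache (LRU->MRU): [ant pig mango cherry fox]
  12. access rat: MISS. Cache (LRU->MRU): [ant pig mango cherry fox rat]
  13. access ram: MISS, evict ant. Cache (LRU->MRU): [pig mango cherry fox rat ram]
Total: 6 hits, 7 misses, 1 evictions

Answer: cherry fox mango pig ram rat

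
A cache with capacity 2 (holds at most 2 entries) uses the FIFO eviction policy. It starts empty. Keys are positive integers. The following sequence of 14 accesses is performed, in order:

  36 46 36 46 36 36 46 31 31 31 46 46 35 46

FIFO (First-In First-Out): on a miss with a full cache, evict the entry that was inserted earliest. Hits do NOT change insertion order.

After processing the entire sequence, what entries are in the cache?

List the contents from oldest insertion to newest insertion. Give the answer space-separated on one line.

Answer: 35 46

Derivation:
FIFO simulation (capacity=2):
  1. access 36: MISS. Cache (old->new): [36]
  2. access 46: MISS. Cache (old->new): [36 46]
  3. access 36: HIT. Cache (old->new): [36 46]
  4. access 46: HIT. Cache (old->new): [36 46]
  5. access 36: HIT. Cache (old->new): [36 46]
  6. access 36: HIT. Cache (old->new): [36 46]
  7. access 46: HIT. Cache (old->new): [36 46]
  8. access 31: MISS, evict 36. Cache (old->new): [46 31]
  9. access 31: HIT. Cache (old->new): [46 31]
  10. access 31: HIT. Cache (old->new): [46 31]
  11. access 46: HIT. Cache (old->new): [46 31]
  12. access 46: HIT. Cache (old->new): [46 31]
  13. access 35: MISS, evict 46. Cache (old->new): [31 35]
  14. access 46: MISS, evict 31. Cache (old->new): [35 46]
Total: 9 hits, 5 misses, 3 evictions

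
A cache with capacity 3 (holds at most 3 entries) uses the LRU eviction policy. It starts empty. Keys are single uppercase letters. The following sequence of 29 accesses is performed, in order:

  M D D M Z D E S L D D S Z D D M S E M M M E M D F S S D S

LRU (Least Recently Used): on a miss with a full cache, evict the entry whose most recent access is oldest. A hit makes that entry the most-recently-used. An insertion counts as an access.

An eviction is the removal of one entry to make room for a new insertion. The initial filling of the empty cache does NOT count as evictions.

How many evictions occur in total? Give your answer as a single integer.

LRU simulation (capacity=3):
  1. access M: MISS. Cache (LRU->MRU): [M]
  2. access D: MISS. Cache (LRU->MRU): [M D]
  3. access D: HIT. Cache (LRU->MRU): [M D]
  4. access M: HIT. Cache (LRU->MRU): [D M]
  5. access Z: MISS. Cache (LRU->MRU): [D M Z]
  6. access D: HIT. Cache (LRU->MRU): [M Z D]
  7. access E: MISS, evict M. Cache (LRU->MRU): [Z D E]
  8. access S: MISS, evict Z. Cache (LRU->MRU): [D E S]
  9. access L: MISS, evict D. Cache (LRU->MRU): [E S L]
  10. access D: MISS, evict E. Cache (LRU->MRU): [S L D]
  11. access D: HIT. Cache (LRU->MRU): [S L D]
  12. access S: HIT. Cache (LRU->MRU): [L D S]
  13. access Z: MISS, evict L. Cache (LRU->MRU): [D S Z]
  14. access D: HIT. Cache (LRU->MRU): [S Z D]
  15. access D: HIT. Cache (LRU->MRU): [S Z D]
  16. access M: MISS, evict S. Cache (LRU->MRU): [Z D M]
  17. access S: MISS, evict Z. Cache (LRU->MRU): [D M S]
  18. access E: MISS, evict D. Cache (LRU->MRU): [M S E]
  19. access M: HIT. Cache (LRU->MRU): [S E M]
  20. access M: HIT. Cache (LRU->MRU): [S E M]
  21. access M: HIT. Cache (LRU->MRU): [S E M]
  22. access E: HIT. Cache (LRU->MRU): [S M E]
  23. access M: HIT. Cache (LRU->MRU): [S E M]
  24. access D: MISS, evict S. Cache (LRU->MRU): [E M D]
  25. access F: MISS, evict E. Cache (LRU->MRU): [M D F]
  26. access S: MISS, evict M. Cache (LRU->MRU): [D F S]
  27. access S: HIT. Cache (LRU->MRU): [D F S]
  28. access D: HIT. Cache (LRU->MRU): [F S D]
  29. access S: HIT. Cache (LRU->MRU): [F D S]
Total: 15 hits, 14 misses, 11 evictions

Answer: 11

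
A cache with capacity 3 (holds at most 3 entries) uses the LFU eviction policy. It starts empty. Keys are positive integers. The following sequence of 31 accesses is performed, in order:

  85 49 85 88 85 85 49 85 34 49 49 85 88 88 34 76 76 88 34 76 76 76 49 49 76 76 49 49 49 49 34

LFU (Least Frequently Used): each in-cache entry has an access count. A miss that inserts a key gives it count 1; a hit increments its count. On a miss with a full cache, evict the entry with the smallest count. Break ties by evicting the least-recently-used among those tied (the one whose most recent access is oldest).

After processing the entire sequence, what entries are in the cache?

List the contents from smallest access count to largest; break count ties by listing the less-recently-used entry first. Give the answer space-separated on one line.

LFU simulation (capacity=3):
  1. access 85: MISS. Cache: [85(c=1)]
  2. access 49: MISS. Cache: [85(c=1) 49(c=1)]
  3. access 85: HIT, count now 2. Cache: [49(c=1) 85(c=2)]
  4. access 88: MISS. Cache: [49(c=1) 88(c=1) 85(c=2)]
  5. access 85: HIT, count now 3. Cache: [49(c=1) 88(c=1) 85(c=3)]
  6. access 85: HIT, count now 4. Cache: [49(c=1) 88(c=1) 85(c=4)]
  7. access 49: HIT, count now 2. Cache: [88(c=1) 49(c=2) 85(c=4)]
  8. access 85: HIT, count now 5. Cache: [88(c=1) 49(c=2) 85(c=5)]
  9. access 34: MISS, evict 88(c=1). Cache: [34(c=1) 49(c=2) 85(c=5)]
  10. access 49: HIT, count now 3. Cache: [34(c=1) 49(c=3) 85(c=5)]
  11. access 49: HIT, count now 4. Cache: [34(c=1) 49(c=4) 85(c=5)]
  12. access 85: HIT, count now 6. Cache: [34(c=1) 49(c=4) 85(c=6)]
  13. access 88: MISS, evict 34(c=1). Cache: [88(c=1) 49(c=4) 85(c=6)]
  14. access 88: HIT, count now 2. Cache: [88(c=2) 49(c=4) 85(c=6)]
  15. access 34: MISS, evict 88(c=2). Cache: [34(c=1) 49(c=4) 85(c=6)]
  16. access 76: MISS, evict 34(c=1). Cache: [76(c=1) 49(c=4) 85(c=6)]
  17. access 76: HIT, count now 2. Cache: [76(c=2) 49(c=4) 85(c=6)]
  18. access 88: MISS, evict 76(c=2). Cache: [88(c=1) 49(c=4) 85(c=6)]
  19. access 34: MISS, evict 88(c=1). Cache: [34(c=1) 49(c=4) 85(c=6)]
  20. access 76: MISS, evict 34(c=1). Cache: [76(c=1) 49(c=4) 85(c=6)]
  21. access 76: HIT, count now 2. Cache: [76(c=2) 49(c=4) 85(c=6)]
  22. access 76: HIT, count now 3. Cache: [76(c=3) 49(c=4) 85(c=6)]
  23. access 49: HIT, count now 5. Cache: [76(c=3) 49(c=5) 85(c=6)]
  24. access 49: HIT, count now 6. Cache: [76(c=3) 85(c=6) 49(c=6)]
  25. access 76: HIT, count now 4. Cache: [76(c=4) 85(c=6) 49(c=6)]
  26. access 76: HIT, count now 5. Cache: [76(c=5) 85(c=6) 49(c=6)]
  27. access 49: HIT, count now 7. Cache: [76(c=5) 85(c=6) 49(c=7)]
  28. access 49: HIT, count now 8. Cache: [76(c=5) 85(c=6) 49(c=8)]
  29. access 49: HIT, count now 9. Cache: [76(c=5) 85(c=6) 49(c=9)]
  30. access 49: HIT, count now 10. Cache: [76(c=5) 85(c=6) 49(c=10)]
  31. access 34: MISS, evict 76(c=5). Cache: [34(c=1) 85(c=6) 49(c=10)]
Total: 20 hits, 11 misses, 8 evictions

Answer: 34 85 49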